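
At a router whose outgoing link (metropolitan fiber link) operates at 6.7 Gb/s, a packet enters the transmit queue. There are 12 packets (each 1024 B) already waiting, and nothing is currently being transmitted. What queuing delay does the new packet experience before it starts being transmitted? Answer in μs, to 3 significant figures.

14.7 μs

Each queued packet: L/R = 8192/6700000000 = 1.22269 μs.
12 queued → 14.6722 μs.
Queuing delay = 14.7 μs.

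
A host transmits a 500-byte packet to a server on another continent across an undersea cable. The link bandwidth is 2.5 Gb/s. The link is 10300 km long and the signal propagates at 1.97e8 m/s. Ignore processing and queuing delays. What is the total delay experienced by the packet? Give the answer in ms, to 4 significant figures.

52.29 ms

L = 500 × 8 = 4000 bits.
Transmission delay = L/R = 4000 / 2500000000 = 0.0016 ms.
Propagation delay = d/s = 10300000 m / 197000000 m/s = 52.2843 ms.
Total = 52.29 ms.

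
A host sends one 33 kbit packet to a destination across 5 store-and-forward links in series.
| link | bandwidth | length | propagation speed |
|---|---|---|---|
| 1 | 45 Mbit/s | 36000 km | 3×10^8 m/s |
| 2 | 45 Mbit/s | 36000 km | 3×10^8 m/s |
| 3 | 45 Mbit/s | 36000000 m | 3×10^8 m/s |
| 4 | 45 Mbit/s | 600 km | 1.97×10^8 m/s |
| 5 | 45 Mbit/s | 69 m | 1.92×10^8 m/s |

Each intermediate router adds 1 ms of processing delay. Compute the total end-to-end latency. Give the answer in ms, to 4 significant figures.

L = 33000 bits.
Transmission delay per hop = L/R = 33000/45000000 = 0.733333 ms; 5 hops → 3.66667 ms.
Propagation delays (d/s per hop): 120, 120, 120, 3.04569, 0.000359375 ms; sum = 363.046 ms.
Processing at 4 router(s): 4 × 1 ms = 4 ms.
End-to-end = 370.7 ms.

370.7 ms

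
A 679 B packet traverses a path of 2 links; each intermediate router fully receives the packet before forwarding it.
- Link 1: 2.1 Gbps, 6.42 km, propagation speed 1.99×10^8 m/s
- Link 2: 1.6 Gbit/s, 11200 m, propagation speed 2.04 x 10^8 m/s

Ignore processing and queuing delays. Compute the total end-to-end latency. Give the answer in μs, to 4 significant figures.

93.14 μs

L = 679 × 8 = 5432 bits.
Transmission delays (L/R per hop): 2.58667, 3.395 μs; sum = 5.98167 μs.
Propagation delays (d/s per hop): 32.2613, 54.902 μs; sum = 87.1633 μs.
End-to-end = 93.14 μs.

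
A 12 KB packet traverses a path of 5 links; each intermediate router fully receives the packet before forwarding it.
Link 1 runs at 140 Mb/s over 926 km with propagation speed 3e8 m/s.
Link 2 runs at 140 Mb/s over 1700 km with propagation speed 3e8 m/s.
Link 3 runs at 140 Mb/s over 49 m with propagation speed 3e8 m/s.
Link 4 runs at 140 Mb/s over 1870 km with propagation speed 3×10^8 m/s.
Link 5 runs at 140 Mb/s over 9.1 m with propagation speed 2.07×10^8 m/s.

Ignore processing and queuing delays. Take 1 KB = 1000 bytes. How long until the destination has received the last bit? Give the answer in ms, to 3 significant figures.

L = 96000 bits.
Transmission delay per hop = L/R = 96000/140000000 = 0.685714 ms; 5 hops → 3.42857 ms.
Propagation delays (d/s per hop): 3.08667, 5.66667, 0.000163333, 6.23333, 4.39614e-05 ms; sum = 14.9869 ms.
End-to-end = 18.4 ms.

18.4 ms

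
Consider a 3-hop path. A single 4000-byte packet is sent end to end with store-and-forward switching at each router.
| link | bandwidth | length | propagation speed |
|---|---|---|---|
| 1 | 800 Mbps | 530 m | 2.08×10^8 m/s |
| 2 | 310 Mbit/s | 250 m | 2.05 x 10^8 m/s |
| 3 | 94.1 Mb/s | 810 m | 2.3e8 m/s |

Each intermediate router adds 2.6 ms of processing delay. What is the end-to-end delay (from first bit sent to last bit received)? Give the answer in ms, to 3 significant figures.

L = 4000 × 8 = 32000 bits.
Transmission delays (L/R per hop): 0.04, 0.103226, 0.340064 ms; sum = 0.48329 ms.
Propagation delays (d/s per hop): 0.00254808, 0.00121951, 0.00352174 ms; sum = 0.00728933 ms.
Processing at 2 router(s): 2 × 2.6 ms = 5.2 ms.
End-to-end = 5.69 ms.

5.69 ms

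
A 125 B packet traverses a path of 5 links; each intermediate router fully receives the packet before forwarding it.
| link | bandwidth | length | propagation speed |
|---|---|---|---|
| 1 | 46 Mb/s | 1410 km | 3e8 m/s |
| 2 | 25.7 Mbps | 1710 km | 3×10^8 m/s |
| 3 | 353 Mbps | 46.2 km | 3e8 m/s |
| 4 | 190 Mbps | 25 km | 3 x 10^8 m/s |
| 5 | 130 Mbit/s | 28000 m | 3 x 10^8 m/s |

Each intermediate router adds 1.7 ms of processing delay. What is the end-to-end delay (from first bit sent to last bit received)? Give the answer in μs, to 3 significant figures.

L = 125 × 8 = 1000 bits.
Transmission delays (L/R per hop): 21.7391, 38.9105, 2.83286, 5.26316, 7.69231 μs; sum = 76.438 μs.
Propagation delays (d/s per hop): 4700, 5700, 154, 83.3333, 93.3333 μs; sum = 10730.7 μs.
Processing at 4 router(s): 4 × 1.7 ms = 6800 μs.
End-to-end = 17600 μs.

17600 μs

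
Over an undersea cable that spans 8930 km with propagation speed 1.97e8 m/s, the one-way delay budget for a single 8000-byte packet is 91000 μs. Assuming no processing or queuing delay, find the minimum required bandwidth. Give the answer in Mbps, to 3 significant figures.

1.40 Mbps

L = 64000 bits.
Propagation delay = 8930000 / 197000000 = 45329.9 μs.
Transmission budget = 91000 − 45329.9 = 45670.1 μs.
R ≥ L / t_tx = 64000 bits / 0.0456701 s = 1.40 Mbps.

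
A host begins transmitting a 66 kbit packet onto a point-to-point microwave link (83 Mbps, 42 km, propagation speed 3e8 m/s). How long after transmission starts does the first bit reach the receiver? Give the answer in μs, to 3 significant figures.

First bit experiences only propagation delay: d/s = 42000/300000000 = 140 μs.

140 μs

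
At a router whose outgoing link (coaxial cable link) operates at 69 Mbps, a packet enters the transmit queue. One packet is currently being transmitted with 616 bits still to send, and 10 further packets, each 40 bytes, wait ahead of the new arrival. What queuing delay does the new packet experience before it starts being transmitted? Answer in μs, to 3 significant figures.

Each queued packet: L/R = 320/69000000 = 4.63768 μs.
10 queued → 46.3768 μs.
Plus remaining 616 bits of current packet: 8.92754 μs.
Queuing delay = 55.3 μs.

55.3 μs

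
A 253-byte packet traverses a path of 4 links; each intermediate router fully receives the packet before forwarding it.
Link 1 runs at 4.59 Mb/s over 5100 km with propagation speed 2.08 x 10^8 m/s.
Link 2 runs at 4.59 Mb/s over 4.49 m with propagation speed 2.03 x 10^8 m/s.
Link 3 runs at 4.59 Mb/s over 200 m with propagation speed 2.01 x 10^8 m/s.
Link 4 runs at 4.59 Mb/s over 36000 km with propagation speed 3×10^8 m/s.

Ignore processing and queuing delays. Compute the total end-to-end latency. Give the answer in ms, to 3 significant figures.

146 ms

L = 253 × 8 = 2024 bits.
Transmission delay per hop = L/R = 2024/4590000 = 0.440959 ms; 4 hops → 1.76383 ms.
Propagation delays (d/s per hop): 24.5192, 2.21182e-05, 0.000995025, 120 ms; sum = 144.52 ms.
End-to-end = 146 ms.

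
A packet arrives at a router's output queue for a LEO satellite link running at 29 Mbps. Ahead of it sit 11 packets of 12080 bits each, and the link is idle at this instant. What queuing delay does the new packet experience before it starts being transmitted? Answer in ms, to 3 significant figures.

Each queued packet: L/R = 12080/29000000 = 0.416552 ms.
11 queued → 4.58207 ms.
Queuing delay = 4.58 ms.

4.58 ms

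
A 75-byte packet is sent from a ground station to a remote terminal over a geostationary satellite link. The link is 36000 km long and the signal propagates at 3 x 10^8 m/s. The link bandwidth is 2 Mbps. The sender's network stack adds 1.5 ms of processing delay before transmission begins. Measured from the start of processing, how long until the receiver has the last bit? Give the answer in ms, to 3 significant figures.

122 ms

L = 75 × 8 = 600 bits.
Transmission delay = L/R = 600 / 2000000 = 0.3 ms.
Propagation delay = d/s = 36000000 m / 300000000 m/s = 120 ms.
Plus processing delay 1.5 ms = 1.5 ms.
Total = 122 ms.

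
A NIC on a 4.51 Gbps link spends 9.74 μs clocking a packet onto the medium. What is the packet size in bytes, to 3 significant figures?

5490 bytes

L = R × t_tx = 4510000000 b/s × 9.74e-06 s = 43927.4 bits.
In bytes: 43927.4 / 8 = 5490 bytes.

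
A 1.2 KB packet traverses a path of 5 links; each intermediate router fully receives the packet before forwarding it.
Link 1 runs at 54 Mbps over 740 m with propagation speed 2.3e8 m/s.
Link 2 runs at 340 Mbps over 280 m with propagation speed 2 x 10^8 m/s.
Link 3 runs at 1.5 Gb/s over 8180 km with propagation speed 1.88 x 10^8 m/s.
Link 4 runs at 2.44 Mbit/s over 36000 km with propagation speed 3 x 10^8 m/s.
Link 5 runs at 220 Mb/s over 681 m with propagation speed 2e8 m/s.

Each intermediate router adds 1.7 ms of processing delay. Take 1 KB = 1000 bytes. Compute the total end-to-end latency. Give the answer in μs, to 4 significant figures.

L = 9600 bits.
Transmission delays (L/R per hop): 177.778, 28.2353, 6.4, 3934.43, 43.6364 μs; sum = 4190.48 μs.
Propagation delays (d/s per hop): 3.21739, 1.4, 43510.6, 120000, 3.405 μs; sum = 163519 μs.
Processing at 4 router(s): 4 × 1.7 ms = 6800 μs.
End-to-end = 174500 μs.

174500 μs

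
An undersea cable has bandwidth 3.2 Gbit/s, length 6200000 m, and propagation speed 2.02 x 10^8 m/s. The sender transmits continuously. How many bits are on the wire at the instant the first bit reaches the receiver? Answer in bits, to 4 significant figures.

98220000 bits

Propagation delay = 6200000 / 202000000 = 0.0306931 s.
BDP = R × t_prop = 3200000000 × 0.0306931 = 98217800 bits.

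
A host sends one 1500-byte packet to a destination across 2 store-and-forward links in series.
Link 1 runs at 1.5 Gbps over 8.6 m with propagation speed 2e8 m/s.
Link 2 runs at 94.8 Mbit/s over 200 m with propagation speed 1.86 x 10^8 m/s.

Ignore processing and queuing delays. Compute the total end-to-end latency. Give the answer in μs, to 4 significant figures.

135.7 μs

L = 1500 × 8 = 12000 bits.
Transmission delays (L/R per hop): 8, 126.582 μs; sum = 134.582 μs.
Propagation delays (d/s per hop): 0.043, 1.07527 μs; sum = 1.11827 μs.
End-to-end = 135.7 μs.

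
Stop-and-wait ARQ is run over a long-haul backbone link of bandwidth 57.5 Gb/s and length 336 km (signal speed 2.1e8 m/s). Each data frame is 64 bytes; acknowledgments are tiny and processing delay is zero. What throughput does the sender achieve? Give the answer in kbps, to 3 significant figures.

t_tx = L/R = 512/57500000000 = 8.90435e-09 s.
t_prop = 336000/210000000 = 0.0016 s; RTT = 0.0032 s.
Cycle = t_tx + RTT = 0.00320001 s.
Throughput = L / cycle = 512 / 0.00320001 = 160 kbps.

160 kbps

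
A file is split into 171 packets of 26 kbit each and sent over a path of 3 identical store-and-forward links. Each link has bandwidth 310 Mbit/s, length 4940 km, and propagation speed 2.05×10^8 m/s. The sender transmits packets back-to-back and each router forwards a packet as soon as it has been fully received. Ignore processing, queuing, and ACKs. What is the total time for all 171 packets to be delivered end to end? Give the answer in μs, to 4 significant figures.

Per-hop transmission t_tx = L/R = 26000/310000000 = 83.871 μs.
Per-hop propagation t_prop = 4940000/2.05e+08 = 24097.6 μs.
Pipeline fill: first packet needs 3·t_tx to clear all hops; remaining 170 packets each add one t_tx.
Total = (3+171-1)·t_tx + 3·t_prop = 173·83.871 + 3·24097.6 = 86800 μs.

86800 μs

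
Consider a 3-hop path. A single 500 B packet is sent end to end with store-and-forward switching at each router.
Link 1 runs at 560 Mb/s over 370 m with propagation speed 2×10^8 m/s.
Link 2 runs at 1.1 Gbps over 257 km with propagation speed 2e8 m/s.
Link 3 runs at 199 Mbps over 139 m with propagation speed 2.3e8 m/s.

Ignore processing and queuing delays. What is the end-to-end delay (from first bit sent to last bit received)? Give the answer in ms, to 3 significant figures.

L = 500 × 8 = 4000 bits.
Transmission delays (L/R per hop): 0.00714286, 0.00363636, 0.0201005 ms; sum = 0.0308797 ms.
Propagation delays (d/s per hop): 0.00185, 1.285, 0.000604348 ms; sum = 1.28745 ms.
End-to-end = 1.32 ms.

1.32 ms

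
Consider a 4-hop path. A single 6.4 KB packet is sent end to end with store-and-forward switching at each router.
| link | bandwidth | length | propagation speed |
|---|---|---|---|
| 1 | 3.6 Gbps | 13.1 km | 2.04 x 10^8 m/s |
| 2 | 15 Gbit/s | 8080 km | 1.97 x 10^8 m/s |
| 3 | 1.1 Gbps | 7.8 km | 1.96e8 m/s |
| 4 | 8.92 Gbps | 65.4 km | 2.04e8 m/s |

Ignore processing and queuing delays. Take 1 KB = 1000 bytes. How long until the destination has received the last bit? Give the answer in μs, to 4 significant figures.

41510 μs

L = 51200 bits.
Transmission delays (L/R per hop): 14.2222, 3.41333, 46.5455, 5.73991 μs; sum = 69.9209 μs.
Propagation delays (d/s per hop): 64.2157, 41015.2, 39.7959, 320.588 μs; sum = 41439.8 μs.
End-to-end = 41510 μs.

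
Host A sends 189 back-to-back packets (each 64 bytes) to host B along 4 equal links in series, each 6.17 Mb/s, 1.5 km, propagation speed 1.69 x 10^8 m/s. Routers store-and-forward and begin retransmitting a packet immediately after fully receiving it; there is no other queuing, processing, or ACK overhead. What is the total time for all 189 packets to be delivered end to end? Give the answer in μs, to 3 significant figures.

16000 μs

Per-hop transmission t_tx = L/R = 512/6170000 = 82.9822 μs.
Per-hop propagation t_prop = 1500/169000000 = 8.87574 μs.
Pipeline fill: first packet needs 4·t_tx to clear all hops; remaining 188 packets each add one t_tx.
Total = (4+189-1)·t_tx + 4·t_prop = 192·82.9822 + 4·8.87574 = 16000 μs.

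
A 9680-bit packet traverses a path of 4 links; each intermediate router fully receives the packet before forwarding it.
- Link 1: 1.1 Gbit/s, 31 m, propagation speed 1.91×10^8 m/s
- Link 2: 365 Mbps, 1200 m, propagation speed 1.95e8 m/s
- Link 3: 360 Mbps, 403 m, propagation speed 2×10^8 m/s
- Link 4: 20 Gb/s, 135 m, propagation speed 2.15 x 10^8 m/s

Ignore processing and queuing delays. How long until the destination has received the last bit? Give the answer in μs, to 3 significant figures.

Transmission delays (L/R per hop): 8.8, 26.5205, 26.8889, 0.484 μs; sum = 62.6934 μs.
Propagation delays (d/s per hop): 0.162304, 6.15385, 2.015, 0.627907 μs; sum = 8.95906 μs.
End-to-end = 71.7 μs.

71.7 μs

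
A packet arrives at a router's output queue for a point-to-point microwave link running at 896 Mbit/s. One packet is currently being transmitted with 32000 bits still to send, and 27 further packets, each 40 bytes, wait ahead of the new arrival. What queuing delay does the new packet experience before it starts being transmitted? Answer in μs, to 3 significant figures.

Each queued packet: L/R = 320/896000000 = 0.357143 μs.
27 queued → 9.64286 μs.
Plus remaining 32000 bits of current packet: 35.7143 μs.
Queuing delay = 45.4 μs.

45.4 μs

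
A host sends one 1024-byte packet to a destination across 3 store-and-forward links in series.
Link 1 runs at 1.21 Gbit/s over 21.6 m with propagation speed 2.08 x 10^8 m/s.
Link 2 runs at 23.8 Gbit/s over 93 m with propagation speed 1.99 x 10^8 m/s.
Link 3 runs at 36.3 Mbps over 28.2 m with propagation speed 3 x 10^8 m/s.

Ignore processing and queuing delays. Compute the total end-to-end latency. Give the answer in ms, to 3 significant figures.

L = 1024 × 8 = 8192 bits.
Transmission delays (L/R per hop): 0.00677025, 0.000344202, 0.225675 ms; sum = 0.232789 ms.
Propagation delays (d/s per hop): 0.000103846, 0.000467337, 9.4e-05 ms; sum = 0.000665183 ms.
End-to-end = 0.233 ms.

0.233 ms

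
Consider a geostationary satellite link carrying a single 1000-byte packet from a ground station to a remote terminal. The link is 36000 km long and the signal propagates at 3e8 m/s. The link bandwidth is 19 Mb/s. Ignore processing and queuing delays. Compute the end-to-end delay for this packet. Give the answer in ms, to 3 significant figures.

120 ms

L = 1000 × 8 = 8000 bits.
Transmission delay = L/R = 8000 / 19000000 = 0.421053 ms.
Propagation delay = d/s = 36000000 m / 300000000 m/s = 120 ms.
Total = 120 ms.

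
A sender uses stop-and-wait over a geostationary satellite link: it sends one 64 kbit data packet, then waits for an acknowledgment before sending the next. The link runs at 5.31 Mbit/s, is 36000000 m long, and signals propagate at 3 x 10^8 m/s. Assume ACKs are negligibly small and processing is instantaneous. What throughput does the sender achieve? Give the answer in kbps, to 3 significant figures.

t_tx = L/R = 64000/5310000 = 0.0120527 s.
t_prop = 36000000/300000000 = 0.12 s; RTT = 0.24 s.
Cycle = t_tx + RTT = 0.252053 s.
Throughput = L / cycle = 64000 / 0.252053 = 254 kbps.

254 kbps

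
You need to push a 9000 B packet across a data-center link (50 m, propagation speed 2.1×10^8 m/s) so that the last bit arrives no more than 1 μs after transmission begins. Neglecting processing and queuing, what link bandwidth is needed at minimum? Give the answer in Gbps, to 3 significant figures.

94.5 Gbps

L = 72000 bits.
Propagation delay = 50 / 210000000 = 0.238095 μs.
Transmission budget = 1 − 0.238095 = 0.761905 μs.
R ≥ L / t_tx = 72000 bits / 7.61905e-07 s = 94.5 Gbps.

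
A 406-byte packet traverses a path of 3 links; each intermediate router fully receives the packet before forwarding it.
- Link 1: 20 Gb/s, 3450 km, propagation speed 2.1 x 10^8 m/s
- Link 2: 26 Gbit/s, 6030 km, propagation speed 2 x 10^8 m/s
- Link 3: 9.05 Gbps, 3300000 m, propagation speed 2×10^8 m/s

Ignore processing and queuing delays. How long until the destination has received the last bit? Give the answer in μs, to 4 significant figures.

L = 406 × 8 = 3248 bits.
Transmission delays (L/R per hop): 0.1624, 0.124923, 0.358895 μs; sum = 0.646218 μs.
Propagation delays (d/s per hop): 16428.6, 30150, 16500 μs; sum = 63078.6 μs.
End-to-end = 63080 μs.

63080 μs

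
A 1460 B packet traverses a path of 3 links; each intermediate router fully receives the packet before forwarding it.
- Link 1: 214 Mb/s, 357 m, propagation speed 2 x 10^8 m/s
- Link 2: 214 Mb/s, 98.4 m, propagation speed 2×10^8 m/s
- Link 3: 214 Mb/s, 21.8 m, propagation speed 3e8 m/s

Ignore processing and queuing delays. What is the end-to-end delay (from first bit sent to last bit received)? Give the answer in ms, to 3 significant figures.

L = 1460 × 8 = 11680 bits.
Transmission delay per hop = L/R = 11680/214000000 = 0.0545794 ms; 3 hops → 0.163738 ms.
Propagation delays (d/s per hop): 0.001785, 0.000492, 7.26667e-05 ms; sum = 0.00234967 ms.
End-to-end = 0.166 ms.

0.166 ms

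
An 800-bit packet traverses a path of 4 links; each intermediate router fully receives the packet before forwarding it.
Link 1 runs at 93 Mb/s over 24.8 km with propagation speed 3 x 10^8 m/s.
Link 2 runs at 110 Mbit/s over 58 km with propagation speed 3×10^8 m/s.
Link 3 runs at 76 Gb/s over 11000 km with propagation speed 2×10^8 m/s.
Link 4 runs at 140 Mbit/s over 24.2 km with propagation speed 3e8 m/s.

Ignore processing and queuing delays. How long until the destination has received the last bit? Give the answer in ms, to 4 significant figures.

Transmission delays (L/R per hop): 0.00860215, 0.00727273, 1.05263e-05, 0.00571429 ms; sum = 0.0215997 ms.
Propagation delays (d/s per hop): 0.0826667, 0.193333, 55, 0.0806667 ms; sum = 55.3567 ms.
End-to-end = 55.38 ms.

55.38 ms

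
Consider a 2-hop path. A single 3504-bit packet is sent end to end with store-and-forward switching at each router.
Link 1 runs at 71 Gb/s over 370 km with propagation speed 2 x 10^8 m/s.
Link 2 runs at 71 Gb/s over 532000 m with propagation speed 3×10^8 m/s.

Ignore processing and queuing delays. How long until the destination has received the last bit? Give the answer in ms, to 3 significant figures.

Transmission delay per hop = L/R = 3504/71000000000 = 4.93521e-05 ms; 2 hops → 9.87042e-05 ms.
Propagation delays (d/s per hop): 1.85, 1.77333 ms; sum = 3.62333 ms.
End-to-end = 3.62 ms.

3.62 ms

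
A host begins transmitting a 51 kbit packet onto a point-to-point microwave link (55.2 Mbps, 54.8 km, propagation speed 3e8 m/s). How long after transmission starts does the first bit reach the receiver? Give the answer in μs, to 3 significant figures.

First bit experiences only propagation delay: d/s = 54800/300000000 = 183 μs.

183 μs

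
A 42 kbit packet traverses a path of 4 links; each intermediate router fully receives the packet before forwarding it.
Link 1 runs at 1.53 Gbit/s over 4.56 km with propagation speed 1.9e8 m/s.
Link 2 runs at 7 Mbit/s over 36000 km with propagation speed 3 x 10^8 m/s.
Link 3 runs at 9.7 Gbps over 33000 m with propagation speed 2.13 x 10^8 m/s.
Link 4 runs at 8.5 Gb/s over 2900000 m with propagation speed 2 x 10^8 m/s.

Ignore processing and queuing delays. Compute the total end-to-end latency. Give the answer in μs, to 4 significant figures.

140700 μs

L = 42000 bits.
Transmission delays (L/R per hop): 27.451, 6000, 4.3299, 4.94118 μs; sum = 6036.72 μs.
Propagation delays (d/s per hop): 24, 120000, 154.93, 14500 μs; sum = 134679 μs.
End-to-end = 140700 μs.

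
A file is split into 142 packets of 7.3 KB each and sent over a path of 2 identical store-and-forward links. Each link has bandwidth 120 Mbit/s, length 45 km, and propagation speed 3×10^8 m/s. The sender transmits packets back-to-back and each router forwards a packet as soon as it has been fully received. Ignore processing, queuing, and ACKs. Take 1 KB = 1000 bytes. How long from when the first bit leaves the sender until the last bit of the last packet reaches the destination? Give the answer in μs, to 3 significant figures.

Per-hop transmission t_tx = L/R = 58400/120000000 = 486.667 μs.
Per-hop propagation t_prop = 45000/300000000 = 150 μs.
Pipeline fill: first packet needs 2·t_tx to clear all hops; remaining 141 packets each add one t_tx.
Total = (2+142-1)·t_tx + 2·t_prop = 143·486.667 + 2·150 = 69900 μs.

69900 μs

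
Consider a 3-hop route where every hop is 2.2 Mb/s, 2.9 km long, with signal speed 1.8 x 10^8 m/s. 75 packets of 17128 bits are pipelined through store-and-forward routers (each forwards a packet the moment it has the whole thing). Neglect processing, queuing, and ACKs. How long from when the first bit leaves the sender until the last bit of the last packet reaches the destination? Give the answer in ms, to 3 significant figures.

600 ms

Per-hop transmission t_tx = L/R = 17128/2200000 = 7.78545 ms.
Per-hop propagation t_prop = 2900/180000000 = 0.0161111 ms.
Pipeline fill: first packet needs 3·t_tx to clear all hops; remaining 74 packets each add one t_tx.
Total = (3+75-1)·t_tx + 3·t_prop = 77·7.78545 + 3·0.0161111 = 600 ms.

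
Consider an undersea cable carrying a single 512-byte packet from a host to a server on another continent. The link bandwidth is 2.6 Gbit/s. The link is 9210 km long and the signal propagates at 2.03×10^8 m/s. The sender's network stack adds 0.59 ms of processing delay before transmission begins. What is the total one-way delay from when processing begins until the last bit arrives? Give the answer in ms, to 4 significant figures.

45.96 ms

L = 512 × 8 = 4096 bits.
Transmission delay = L/R = 4096 / 2600000000 = 0.00157538 ms.
Propagation delay = d/s = 9210000 m / 2.03e+08 m/s = 45.3695 ms.
Plus processing delay 0.59 ms = 0.59 ms.
Total = 45.96 ms.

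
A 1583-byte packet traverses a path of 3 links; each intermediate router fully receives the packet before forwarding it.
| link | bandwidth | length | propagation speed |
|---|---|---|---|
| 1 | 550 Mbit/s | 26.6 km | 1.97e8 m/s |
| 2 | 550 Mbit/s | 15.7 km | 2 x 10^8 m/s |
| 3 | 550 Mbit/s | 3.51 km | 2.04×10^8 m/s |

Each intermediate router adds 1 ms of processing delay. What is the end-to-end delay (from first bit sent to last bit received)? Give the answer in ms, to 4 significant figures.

L = 1583 × 8 = 12664 bits.
Transmission delay per hop = L/R = 12664/550000000 = 0.0230255 ms; 3 hops → 0.0690764 ms.
Propagation delays (d/s per hop): 0.135025, 0.0785, 0.0172059 ms; sum = 0.230731 ms.
Processing at 2 router(s): 2 × 1 ms = 2 ms.
End-to-end = 2.300 ms.

2.300 ms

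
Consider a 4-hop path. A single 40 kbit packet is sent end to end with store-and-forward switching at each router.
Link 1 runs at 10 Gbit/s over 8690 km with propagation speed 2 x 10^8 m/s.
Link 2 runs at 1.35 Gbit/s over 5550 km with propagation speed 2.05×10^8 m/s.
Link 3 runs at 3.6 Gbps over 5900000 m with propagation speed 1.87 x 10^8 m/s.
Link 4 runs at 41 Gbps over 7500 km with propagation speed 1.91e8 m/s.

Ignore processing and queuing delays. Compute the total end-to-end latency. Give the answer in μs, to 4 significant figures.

141400 μs

L = 40000 bits.
Transmission delays (L/R per hop): 4, 29.6296, 11.1111, 0.97561 μs; sum = 45.7164 μs.
Propagation delays (d/s per hop): 43450, 27073.2, 31550.8, 39267 μs; sum = 141341 μs.
End-to-end = 141400 μs.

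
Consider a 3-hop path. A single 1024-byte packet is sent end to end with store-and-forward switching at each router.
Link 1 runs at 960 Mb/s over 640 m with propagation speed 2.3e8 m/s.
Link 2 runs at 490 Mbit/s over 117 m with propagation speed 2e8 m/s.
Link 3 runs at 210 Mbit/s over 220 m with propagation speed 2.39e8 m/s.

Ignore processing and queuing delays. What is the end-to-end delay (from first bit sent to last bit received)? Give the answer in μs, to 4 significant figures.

68.55 μs

L = 1024 × 8 = 8192 bits.
Transmission delays (L/R per hop): 8.53333, 16.7184, 39.0095 μs; sum = 64.2612 μs.
Propagation delays (d/s per hop): 2.78261, 0.585, 0.920502 μs; sum = 4.28811 μs.
End-to-end = 68.55 μs.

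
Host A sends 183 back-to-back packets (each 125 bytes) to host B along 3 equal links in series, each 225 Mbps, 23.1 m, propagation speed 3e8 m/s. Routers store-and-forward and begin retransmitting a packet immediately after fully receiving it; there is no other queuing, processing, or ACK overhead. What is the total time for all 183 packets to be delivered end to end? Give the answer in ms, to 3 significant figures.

Per-hop transmission t_tx = L/R = 1000/225000000 = 0.00444444 ms.
Per-hop propagation t_prop = 23.1/300000000 = 7.7e-05 ms.
Pipeline fill: first packet needs 3·t_tx to clear all hops; remaining 182 packets each add one t_tx.
Total = (3+183-1)·t_tx + 3·t_prop = 185·0.00444444 + 3·7.7e-05 = 0.822 ms.

0.822 ms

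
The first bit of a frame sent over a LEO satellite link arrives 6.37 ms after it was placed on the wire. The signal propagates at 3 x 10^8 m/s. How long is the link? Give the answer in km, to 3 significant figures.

1910 km

d = s × t_prop = 300000000 × 0.00637 = 1910 km.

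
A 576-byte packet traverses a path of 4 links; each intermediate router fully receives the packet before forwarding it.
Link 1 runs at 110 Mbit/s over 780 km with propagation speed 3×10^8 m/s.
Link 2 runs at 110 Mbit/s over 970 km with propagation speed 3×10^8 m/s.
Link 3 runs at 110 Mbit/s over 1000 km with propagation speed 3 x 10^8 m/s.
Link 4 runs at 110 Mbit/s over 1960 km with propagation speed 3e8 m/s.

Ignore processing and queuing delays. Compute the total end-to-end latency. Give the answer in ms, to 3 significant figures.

L = 576 × 8 = 4608 bits.
Transmission delay per hop = L/R = 4608/110000000 = 0.0418909 ms; 4 hops → 0.167564 ms.
Propagation delays (d/s per hop): 2.6, 3.23333, 3.33333, 6.53333 ms; sum = 15.7 ms.
End-to-end = 15.9 ms.

15.9 ms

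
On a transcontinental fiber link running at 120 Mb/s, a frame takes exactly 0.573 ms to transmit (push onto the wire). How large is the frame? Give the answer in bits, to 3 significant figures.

68800 bits

L = R × t_tx = 120000000 b/s × 0.000573 s = 68760 bits.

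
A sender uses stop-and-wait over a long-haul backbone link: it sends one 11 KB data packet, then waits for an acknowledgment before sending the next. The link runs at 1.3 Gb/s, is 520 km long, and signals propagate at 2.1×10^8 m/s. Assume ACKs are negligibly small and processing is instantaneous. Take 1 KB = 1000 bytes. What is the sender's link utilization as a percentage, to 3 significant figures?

t_tx = L/R = 88000/1300000000 = 6.76923e-05 s.
t_prop = 520000/210000000 = 0.00247619 s; RTT = 0.00495238 s.
Cycle = t_tx + RTT = 0.00502007 s.
Utilization = t_tx / cycle = 6.76923e-05/0.00502007 = 1.35 %.

1.35 %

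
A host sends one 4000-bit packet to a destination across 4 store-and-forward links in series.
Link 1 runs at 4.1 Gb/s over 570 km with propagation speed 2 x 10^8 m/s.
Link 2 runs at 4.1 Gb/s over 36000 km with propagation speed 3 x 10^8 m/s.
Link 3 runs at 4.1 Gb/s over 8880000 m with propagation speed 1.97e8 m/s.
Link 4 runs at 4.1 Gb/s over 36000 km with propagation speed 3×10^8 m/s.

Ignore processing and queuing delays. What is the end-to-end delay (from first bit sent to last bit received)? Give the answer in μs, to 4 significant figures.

Transmission delay per hop = L/R = 4000/4.1e+09 = 0.97561 μs; 4 hops → 3.90244 μs.
Propagation delays (d/s per hop): 2850, 120000, 45076.1, 120000 μs; sum = 287926 μs.
End-to-end = 287900 μs.

287900 μs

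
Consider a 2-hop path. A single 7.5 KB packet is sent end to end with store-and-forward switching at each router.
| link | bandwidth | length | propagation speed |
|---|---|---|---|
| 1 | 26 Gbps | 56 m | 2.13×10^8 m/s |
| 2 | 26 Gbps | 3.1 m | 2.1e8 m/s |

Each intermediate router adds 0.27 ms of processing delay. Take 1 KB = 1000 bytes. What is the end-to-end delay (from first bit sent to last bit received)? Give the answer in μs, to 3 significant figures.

275 μs

L = 60000 bits.
Transmission delay per hop = L/R = 60000/26000000000 = 2.30769 μs; 2 hops → 4.61538 μs.
Propagation delays (d/s per hop): 0.262911, 0.0147619 μs; sum = 0.277673 μs.
Processing at 1 router(s): 1 × 0.27 ms = 270 μs.
End-to-end = 275 μs.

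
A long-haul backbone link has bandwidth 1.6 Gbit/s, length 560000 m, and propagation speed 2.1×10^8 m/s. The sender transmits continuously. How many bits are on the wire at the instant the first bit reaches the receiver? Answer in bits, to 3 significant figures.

4270000 bits

Propagation delay = 560000 / 210000000 = 0.00266667 s.
BDP = R × t_prop = 1600000000 × 0.00266667 = 4266670 bits.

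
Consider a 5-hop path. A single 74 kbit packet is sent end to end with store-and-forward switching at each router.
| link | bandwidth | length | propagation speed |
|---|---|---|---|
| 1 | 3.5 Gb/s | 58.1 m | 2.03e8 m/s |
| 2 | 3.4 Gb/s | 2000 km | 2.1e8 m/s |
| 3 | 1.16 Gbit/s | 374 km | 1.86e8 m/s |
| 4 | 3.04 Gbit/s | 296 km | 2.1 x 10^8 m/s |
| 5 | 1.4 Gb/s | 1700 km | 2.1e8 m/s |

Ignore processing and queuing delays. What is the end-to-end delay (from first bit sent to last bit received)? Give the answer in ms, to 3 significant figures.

21.2 ms

L = 74000 bits.
Transmission delays (L/R per hop): 0.0211429, 0.0217647, 0.0637931, 0.0243421, 0.0528571 ms; sum = 0.1839 ms.
Propagation delays (d/s per hop): 0.000286207, 9.52381, 2.01075, 1.40952, 8.09524 ms; sum = 21.0396 ms.
End-to-end = 21.2 ms.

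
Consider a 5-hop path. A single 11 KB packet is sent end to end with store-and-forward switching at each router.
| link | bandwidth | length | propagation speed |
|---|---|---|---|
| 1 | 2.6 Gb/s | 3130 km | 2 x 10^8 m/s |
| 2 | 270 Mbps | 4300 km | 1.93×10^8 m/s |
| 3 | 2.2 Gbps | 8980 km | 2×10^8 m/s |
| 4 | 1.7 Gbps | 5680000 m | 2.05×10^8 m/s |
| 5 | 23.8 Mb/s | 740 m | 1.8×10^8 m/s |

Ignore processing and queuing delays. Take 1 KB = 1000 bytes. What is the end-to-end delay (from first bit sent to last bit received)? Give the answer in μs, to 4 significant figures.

114700 μs

L = 88000 bits.
Transmission delays (L/R per hop): 33.8462, 325.926, 40, 51.7647, 3697.48 μs; sum = 4149.02 μs.
Propagation delays (d/s per hop): 15650, 22279.8, 44900, 27707.3, 4.11111 μs; sum = 110541 μs.
End-to-end = 114700 μs.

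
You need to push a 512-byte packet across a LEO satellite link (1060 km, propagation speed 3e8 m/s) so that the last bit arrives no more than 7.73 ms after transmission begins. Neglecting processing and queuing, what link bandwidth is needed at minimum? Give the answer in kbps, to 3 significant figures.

976 kbps

L = 4096 bits.
Propagation delay = 1060000 / 300000000 = 3.53333 ms.
Transmission budget = 7.73 − 3.53333 = 4.19667 ms.
R ≥ L / t_tx = 4096 bits / 0.00419667 s = 976 kbps.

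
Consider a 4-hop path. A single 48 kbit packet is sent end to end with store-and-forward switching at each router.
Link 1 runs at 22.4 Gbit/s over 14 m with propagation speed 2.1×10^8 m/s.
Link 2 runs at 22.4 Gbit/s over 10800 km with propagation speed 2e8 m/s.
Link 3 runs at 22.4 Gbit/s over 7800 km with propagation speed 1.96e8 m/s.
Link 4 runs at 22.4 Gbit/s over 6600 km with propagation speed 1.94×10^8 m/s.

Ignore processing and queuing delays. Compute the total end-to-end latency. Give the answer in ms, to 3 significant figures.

L = 48000 bits.
Transmission delay per hop = L/R = 48000/22400000000 = 0.00214286 ms; 4 hops → 0.00857143 ms.
Propagation delays (d/s per hop): 6.66667e-05, 54, 39.7959, 34.0206 ms; sum = 127.817 ms.
End-to-end = 128 ms.

128 ms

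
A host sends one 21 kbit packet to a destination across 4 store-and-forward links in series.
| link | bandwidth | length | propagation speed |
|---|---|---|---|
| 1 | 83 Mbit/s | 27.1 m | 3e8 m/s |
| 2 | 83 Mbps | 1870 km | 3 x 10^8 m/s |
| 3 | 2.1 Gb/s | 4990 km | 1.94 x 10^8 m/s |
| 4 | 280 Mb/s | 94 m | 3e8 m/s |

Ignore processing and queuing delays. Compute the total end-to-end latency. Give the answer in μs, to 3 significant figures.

L = 21000 bits.
Transmission delays (L/R per hop): 253.012, 253.012, 10, 75 μs; sum = 591.024 μs.
Propagation delays (d/s per hop): 0.0903333, 6233.33, 25721.6, 0.313333 μs; sum = 31955.4 μs.
End-to-end = 32500 μs.

32500 μs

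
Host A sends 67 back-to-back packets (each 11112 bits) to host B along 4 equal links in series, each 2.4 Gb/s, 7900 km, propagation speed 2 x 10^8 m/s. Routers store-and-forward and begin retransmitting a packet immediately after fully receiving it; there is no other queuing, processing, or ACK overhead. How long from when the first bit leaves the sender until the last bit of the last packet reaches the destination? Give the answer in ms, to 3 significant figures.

Per-hop transmission t_tx = L/R = 11112/2400000000 = 0.00463 ms.
Per-hop propagation t_prop = 7900000/200000000 = 39.5 ms.
Pipeline fill: first packet needs 4·t_tx to clear all hops; remaining 66 packets each add one t_tx.
Total = (4+67-1)·t_tx + 4·t_prop = 70·0.00463 + 4·39.5 = 158 ms.

158 ms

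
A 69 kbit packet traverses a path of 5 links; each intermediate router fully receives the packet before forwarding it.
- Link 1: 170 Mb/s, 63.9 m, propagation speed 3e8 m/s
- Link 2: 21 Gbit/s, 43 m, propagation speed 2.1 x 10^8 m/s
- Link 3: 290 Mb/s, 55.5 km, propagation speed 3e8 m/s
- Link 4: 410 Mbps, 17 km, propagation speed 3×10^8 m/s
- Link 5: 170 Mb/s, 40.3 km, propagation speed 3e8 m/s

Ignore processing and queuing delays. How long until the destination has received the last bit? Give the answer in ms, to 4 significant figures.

L = 69000 bits.
Transmission delays (L/R per hop): 0.405882, 0.00328571, 0.237931, 0.168293, 0.405882 ms; sum = 1.22127 ms.
Propagation delays (d/s per hop): 0.000213, 0.000204762, 0.185, 0.0566667, 0.134333 ms; sum = 0.376418 ms.
End-to-end = 1.598 ms.

1.598 ms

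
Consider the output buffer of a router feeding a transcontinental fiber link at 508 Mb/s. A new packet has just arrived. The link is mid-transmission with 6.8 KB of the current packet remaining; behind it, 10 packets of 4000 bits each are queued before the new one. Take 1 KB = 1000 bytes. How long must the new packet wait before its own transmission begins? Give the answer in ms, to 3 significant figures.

Each queued packet: L/R = 4000/508000000 = 0.00787402 ms.
10 queued → 0.0787402 ms.
Plus remaining 54400 bits of current packet: 0.107087 ms.
Queuing delay = 0.186 ms.

0.186 ms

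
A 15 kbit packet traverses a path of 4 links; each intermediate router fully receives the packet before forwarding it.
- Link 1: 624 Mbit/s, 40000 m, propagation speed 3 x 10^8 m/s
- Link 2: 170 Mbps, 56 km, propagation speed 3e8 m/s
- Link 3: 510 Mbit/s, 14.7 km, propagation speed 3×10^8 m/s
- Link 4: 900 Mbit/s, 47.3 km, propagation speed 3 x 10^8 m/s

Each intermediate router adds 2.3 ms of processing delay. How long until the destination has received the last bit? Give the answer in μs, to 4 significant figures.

L = 15000 bits.
Transmission delays (L/R per hop): 24.0385, 88.2353, 29.4118, 16.6667 μs; sum = 158.352 μs.
Propagation delays (d/s per hop): 133.333, 186.667, 49, 157.667 μs; sum = 526.667 μs.
Processing at 3 router(s): 3 × 2.3 ms = 6900 μs.
End-to-end = 7585 μs.

7585 μs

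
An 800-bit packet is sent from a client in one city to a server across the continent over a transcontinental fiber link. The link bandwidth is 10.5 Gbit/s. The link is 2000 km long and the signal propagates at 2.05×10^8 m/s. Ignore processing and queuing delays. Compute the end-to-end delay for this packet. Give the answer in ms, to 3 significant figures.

Transmission delay = L/R = 800 / 10500000000 = 7.61905e-05 ms.
Propagation delay = d/s = 2000000 m / 2.05e+08 m/s = 9.7561 ms.
Total = 9.76 ms.

9.76 ms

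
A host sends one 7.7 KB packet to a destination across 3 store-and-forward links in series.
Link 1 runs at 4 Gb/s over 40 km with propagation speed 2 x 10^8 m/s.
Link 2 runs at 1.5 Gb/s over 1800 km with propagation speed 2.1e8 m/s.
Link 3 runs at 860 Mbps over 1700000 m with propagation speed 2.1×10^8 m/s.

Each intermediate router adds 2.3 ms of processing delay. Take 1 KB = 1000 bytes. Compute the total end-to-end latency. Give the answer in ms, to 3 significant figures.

21.6 ms

L = 61600 bits.
Transmission delays (L/R per hop): 0.0154, 0.0410667, 0.0716279 ms; sum = 0.128095 ms.
Propagation delays (d/s per hop): 0.2, 8.57143, 8.09524 ms; sum = 16.8667 ms.
Processing at 2 router(s): 2 × 2.3 ms = 4.6 ms.
End-to-end = 21.6 ms.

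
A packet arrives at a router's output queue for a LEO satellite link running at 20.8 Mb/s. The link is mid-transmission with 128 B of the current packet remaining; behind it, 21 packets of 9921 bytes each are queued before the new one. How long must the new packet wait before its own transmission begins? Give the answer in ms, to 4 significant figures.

80.18 ms

Each queued packet: L/R = 79368/20800000 = 3.81577 ms.
21 queued → 80.1312 ms.
Plus remaining 1024 bits of current packet: 0.0492308 ms.
Queuing delay = 80.18 ms.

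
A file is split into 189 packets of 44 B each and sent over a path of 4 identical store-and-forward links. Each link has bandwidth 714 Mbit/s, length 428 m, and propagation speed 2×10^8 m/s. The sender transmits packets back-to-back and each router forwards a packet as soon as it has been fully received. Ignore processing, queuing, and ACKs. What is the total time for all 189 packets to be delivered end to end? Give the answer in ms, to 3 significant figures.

0.103 ms

Per-hop transmission t_tx = L/R = 352/714000000 = 0.000492997 ms.
Per-hop propagation t_prop = 428/200000000 = 0.00214 ms.
Pipeline fill: first packet needs 4·t_tx to clear all hops; remaining 188 packets each add one t_tx.
Total = (4+189-1)·t_tx + 4·t_prop = 192·0.000492997 + 4·0.00214 = 0.103 ms.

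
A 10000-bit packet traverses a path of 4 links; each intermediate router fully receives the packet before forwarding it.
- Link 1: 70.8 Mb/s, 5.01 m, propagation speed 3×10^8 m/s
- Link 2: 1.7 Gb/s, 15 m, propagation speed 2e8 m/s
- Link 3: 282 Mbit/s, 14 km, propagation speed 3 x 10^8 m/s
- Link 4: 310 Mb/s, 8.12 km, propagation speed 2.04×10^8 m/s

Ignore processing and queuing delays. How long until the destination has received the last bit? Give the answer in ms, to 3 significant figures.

0.301 ms

Transmission delays (L/R per hop): 0.141243, 0.00588235, 0.035461, 0.0322581 ms; sum = 0.214844 ms.
Propagation delays (d/s per hop): 1.67e-05, 7.5e-05, 0.0466667, 0.0398039 ms; sum = 0.0865623 ms.
End-to-end = 0.301 ms.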